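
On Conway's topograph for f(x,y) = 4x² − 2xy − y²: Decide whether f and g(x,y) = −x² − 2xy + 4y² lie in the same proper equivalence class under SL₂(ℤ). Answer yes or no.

D₁ = 20, D₂ = 20
river cycle of f (length 2): (-1, 4, 1), (1, 4, -1)
river cycle of g (length 2): (-1, 4, 1), (1, 4, -1)
cycles coincide ⇒ equivalent

yes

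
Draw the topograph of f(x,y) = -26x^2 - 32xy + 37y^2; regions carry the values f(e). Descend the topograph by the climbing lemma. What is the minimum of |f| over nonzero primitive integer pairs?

descent: ρ → (37,32,-26)  [lands on river]
river: ρ → (-26,20,43)
river: ρ → (43,66,-3)
river: ρ → (-3,66,43)
river: ρ → (43,20,-26)
river: ρ → (-26,32,37)
river: ρ → (37,42,-21)
river: ρ → (-21,42,37)
closes: descent 1, river 8
min |a| on river = 3

3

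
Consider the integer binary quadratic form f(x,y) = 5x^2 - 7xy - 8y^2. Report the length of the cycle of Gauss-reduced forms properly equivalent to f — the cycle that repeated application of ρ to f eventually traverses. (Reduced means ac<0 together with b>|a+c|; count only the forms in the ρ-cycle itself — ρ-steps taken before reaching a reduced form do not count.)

D = 209, ⌊√D⌋ = 14
descent: ρ → (-8,7,5)  [lands on river]
river: ρ → (5,13,-2)
river: ρ → (-2,11,11)
river: ρ → (11,11,-2)
river: ρ → (-2,13,5)
river: ρ → (5,7,-8)
river: ρ → (-8,9,4)
river: ρ → (4,7,-10)
river: ρ → (-10,13,1)
river: ρ → (1,13,-10)
river: ρ → (-10,7,4)
river: ρ → (4,9,-8)
ρ-cycle length = 12 (tail of 1 descent step not counted)

12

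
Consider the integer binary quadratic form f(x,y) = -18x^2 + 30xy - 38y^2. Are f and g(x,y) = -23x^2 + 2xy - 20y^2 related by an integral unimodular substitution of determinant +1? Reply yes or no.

D₁ = -1836, D₂ = -1836
f is negative-definite; reduce −f:
−f: translate: b→6 (≡-30 mod 36), so (18,-30,38)→(18,6,26)
−f: reduced (well bottom): (18,6,26) with a≤c, −a<b≤a
flip sign back: reduced form of f is (-18,-6,-26)
g is negative-definite; reduce −g:
−g: flip: (23,-2,20)→(20,2,23)
−g: reduced (well bottom): (20,2,23) with a≤c, −a<b≤a
flip sign back: reduced form of g is (-20,-2,-23)
reduced forms (-18, -6, -26) vs (-20, -2, -23) ⇒ inequivalent

no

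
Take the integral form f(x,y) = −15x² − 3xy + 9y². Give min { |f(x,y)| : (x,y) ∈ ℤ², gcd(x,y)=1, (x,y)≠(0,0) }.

descent: ρ → (9,21,-3)  [lands on river]
river: ρ → (-3,21,9)
river: ρ → (9,15,-9)
river: ρ → (-9,21,3)
river: ρ → (3,21,-9)
river: ρ → (-9,15,9)
closes: descent 1, river 6
min |a| on river = 3

3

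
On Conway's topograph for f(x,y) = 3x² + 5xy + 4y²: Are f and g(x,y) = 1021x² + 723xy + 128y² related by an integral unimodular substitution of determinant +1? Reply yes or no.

D₁ = -23, D₂ = -23
f: translate: b→-1 (≡5 mod 6), so (3,5,4)→(3,-1,2)
f: flip: (3,-1,2)→(2,1,3)
f: reduced (well bottom): (2,1,3) with a≤c, −a<b≤a
g: flip: (1021,723,128)→(128,-723,1021)
g: translate: b→45 (≡-723 mod 256), so (128,-723,1021)→(128,45,4)
g: flip: (128,45,4)→(4,-45,128)
g: translate: b→3 (≡-45 mod 8), so (4,-45,128)→(4,3,2)
g: flip: (4,3,2)→(2,-3,4)
g: translate: b→1 (≡-3 mod 4), so (2,-3,4)→(2,1,3)
g: reduced (well bottom): (2,1,3) with a≤c, −a<b≤a
reduced forms (2, 1, 3) vs (2, 1, 3) ⇒ equivalent

yes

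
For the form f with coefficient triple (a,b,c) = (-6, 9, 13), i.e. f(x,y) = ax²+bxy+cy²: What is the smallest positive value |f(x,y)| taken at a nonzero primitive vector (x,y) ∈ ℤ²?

river: ρ → (13,17,-2)
river: ρ → (-2,19,4)
river: ρ → (4,13,-14)
river: ρ → (-14,15,3)
river: ρ → (3,15,-14)
river: ρ → (-14,13,4)
river: ρ → (4,19,-2)
river: ρ → (-2,17,13)
river: ρ → (13,9,-6)
river: ρ → (-6,15,7)
river: ρ → (7,13,-8)
river: ρ → (-8,19,1)
river: ρ → (1,19,-8)
river: ρ → (-8,13,7)
river: ρ → (7,15,-6)
river: ρ → (-6,9,13)
closes: descent 0, river 16
min |a| on river = 1

1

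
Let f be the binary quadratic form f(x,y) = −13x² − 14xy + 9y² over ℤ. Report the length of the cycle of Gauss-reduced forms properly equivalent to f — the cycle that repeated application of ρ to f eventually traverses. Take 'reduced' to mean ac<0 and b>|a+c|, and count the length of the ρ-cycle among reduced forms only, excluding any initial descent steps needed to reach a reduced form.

D = 664, ⌊√D⌋ = 25
descent: ρ → (9,14,-13)  [lands on river]
river: ρ → (-13,12,10)
river: ρ → (10,8,-15)
river: ρ → (-15,22,3)
river: ρ → (3,20,-22)
river: ρ → (-22,24,1)
river: ρ → (1,24,-22)
river: ρ → (-22,20,3)
river: ρ → (3,22,-15)
river: ρ → (-15,8,10)
river: ρ → (10,12,-13)
river: ρ → (-13,14,9)
river: ρ → (9,22,-5)
river: ρ → (-5,18,17)
river: ρ → (17,16,-6)
river: ρ → (-6,20,11)
river: ρ → (11,24,-2)
river: ρ → (-2,24,11)
river: ρ → (11,20,-6)
river: ρ → (-6,16,17)
river: ρ → (17,18,-5)
river: ρ → (-5,22,9)
ρ-cycle length = 22 (tail of 1 descent step not counted)

22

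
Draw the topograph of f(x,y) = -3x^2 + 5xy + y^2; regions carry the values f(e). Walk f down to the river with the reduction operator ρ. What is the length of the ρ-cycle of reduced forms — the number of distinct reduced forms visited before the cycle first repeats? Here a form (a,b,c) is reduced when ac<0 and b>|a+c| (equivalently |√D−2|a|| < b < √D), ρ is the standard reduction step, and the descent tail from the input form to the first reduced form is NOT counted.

D = 37, ⌊√D⌋ = 6
river: ρ → (1,5,-3)
river: ρ → (-3,1,3)
river: ρ → (3,5,-1)
river: ρ → (-1,5,3)
river: ρ → (3,1,-3)
river: ρ → (-3,5,1)
ρ-cycle length = 6 (tail of 0 descent steps not counted)

6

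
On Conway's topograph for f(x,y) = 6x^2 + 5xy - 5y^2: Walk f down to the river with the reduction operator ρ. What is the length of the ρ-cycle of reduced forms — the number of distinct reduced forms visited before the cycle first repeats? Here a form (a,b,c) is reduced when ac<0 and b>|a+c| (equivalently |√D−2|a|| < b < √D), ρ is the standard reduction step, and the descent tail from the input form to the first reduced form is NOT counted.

D = 145, ⌊√D⌋ = 12
river: ρ → (-5,5,6)
river: ρ → (6,7,-4)
river: ρ → (-4,9,4)
river: ρ → (4,7,-6)
river: ρ → (-6,5,5)
river: ρ → (5,5,-6)
river: ρ → (-6,7,4)
river: ρ → (4,9,-4)
river: ρ → (-4,7,6)
river: ρ → (6,5,-5)
ρ-cycle length = 10 (tail of 0 descent steps not counted)

10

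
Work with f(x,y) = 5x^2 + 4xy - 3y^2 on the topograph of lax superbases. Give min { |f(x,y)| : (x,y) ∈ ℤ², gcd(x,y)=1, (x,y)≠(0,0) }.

river: ρ → (-3,8,1)
river: ρ → (1,8,-3)
river: ρ → (-3,4,5)
river: ρ → (5,6,-2)
river: ρ → (-2,6,5)
river: ρ → (5,4,-3)
closes: descent 0, river 6
min |a| on river = 1

1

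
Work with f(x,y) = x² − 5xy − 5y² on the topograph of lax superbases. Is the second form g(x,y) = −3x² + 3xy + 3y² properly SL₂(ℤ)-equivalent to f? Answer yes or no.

D₁ = 45, D₂ = 45
river cycle of f (length 2): (-5, 5, 1), (1, 5, -5)
river cycle of g (length 2): (3, 3, -3), (-3, 3, 3)
cycles differ ⇒ inequivalent

no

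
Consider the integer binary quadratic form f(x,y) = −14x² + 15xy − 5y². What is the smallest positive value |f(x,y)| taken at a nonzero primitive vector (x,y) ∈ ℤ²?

translate: b→13 (≡-15 mod 28), so (14,-15,5)→(14,13,4)
flip: (14,13,4)→(4,-13,14)
translate: b→3 (≡-13 mod 8), so (4,-13,14)→(4,3,4)
reduced (well bottom): (4,3,4) with a≤c, −a<b≤a
well minimum |f| = |-4| = 4 (negative-definite)

4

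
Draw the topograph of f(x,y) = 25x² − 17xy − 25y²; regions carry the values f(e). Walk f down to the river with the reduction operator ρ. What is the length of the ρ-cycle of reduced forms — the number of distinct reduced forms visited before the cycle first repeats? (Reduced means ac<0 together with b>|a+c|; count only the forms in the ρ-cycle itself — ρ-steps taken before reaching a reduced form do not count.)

D = 2789, ⌊√D⌋ = 52
descent: ρ → (-25,17,25)  [lands on river]
river: ρ → (25,33,-17)
river: ρ → (-17,35,23)
river: ρ → (23,11,-29)
river: ρ → (-29,47,5)
river: ρ → (5,43,-47)
river: ρ → (-47,51,1)
river: ρ → (1,51,-47)
river: ρ → (-47,43,5)
river: ρ → (5,47,-29)
river: ρ → (-29,11,23)
river: ρ → (23,35,-17)
river: ρ → (-17,33,25)
river: ρ → (25,17,-25)
river: ρ → (-25,33,17)
river: ρ → (17,35,-23)
river: ρ → (-23,11,29)
river: ρ → (29,47,-5)
river: ρ → (-5,43,47)
river: ρ → (47,51,-1)
river: ρ → (-1,51,47)
river: ρ → (47,43,-5)
river: ρ → (-5,47,29)
river: ρ → (29,11,-23)
river: ρ → (-23,35,17)
river: ρ → (17,33,-25)
ρ-cycle length = 26 (tail of 1 descent step not counted)

26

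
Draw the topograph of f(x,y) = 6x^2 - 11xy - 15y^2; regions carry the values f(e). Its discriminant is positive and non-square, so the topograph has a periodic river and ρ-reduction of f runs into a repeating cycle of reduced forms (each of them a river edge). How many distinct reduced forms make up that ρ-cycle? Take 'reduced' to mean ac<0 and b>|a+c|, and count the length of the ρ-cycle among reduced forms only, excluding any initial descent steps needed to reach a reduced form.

D = 481, ⌊√D⌋ = 21
descent: ρ → (-15,11,6)  [lands on river]
river: ρ → (6,13,-13)
river: ρ → (-13,13,6)
river: ρ → (6,11,-15)
river: ρ → (-15,19,2)
river: ρ → (2,21,-5)
river: ρ → (-5,19,6)
river: ρ → (6,17,-8)
river: ρ → (-8,15,8)
river: ρ → (8,17,-6)
river: ρ → (-6,19,5)
river: ρ → (5,21,-2)
river: ρ → (-2,19,15)
river: ρ → (15,11,-6)
river: ρ → (-6,13,13)
river: ρ → (13,13,-6)
river: ρ → (-6,11,15)
river: ρ → (15,19,-2)
river: ρ → (-2,21,5)
river: ρ → (5,19,-6)
river: ρ → (-6,17,8)
river: ρ → (8,15,-8)
river: ρ → (-8,17,6)
river: ρ → (6,19,-5)
river: ρ → (-5,21,2)
river: ρ → (2,19,-15)
ρ-cycle length = 26 (tail of 1 descent step not counted)

26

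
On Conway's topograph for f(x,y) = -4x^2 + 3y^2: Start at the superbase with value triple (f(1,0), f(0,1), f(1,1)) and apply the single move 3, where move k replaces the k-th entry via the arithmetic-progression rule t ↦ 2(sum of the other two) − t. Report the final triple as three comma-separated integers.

start (-4,3,-1) = (f(1,0),f(0,1),f(1,1))
replace slot 3: 2·((-4)+3) − (-1) = -1 → (-4,3,-1)

-4,3,-1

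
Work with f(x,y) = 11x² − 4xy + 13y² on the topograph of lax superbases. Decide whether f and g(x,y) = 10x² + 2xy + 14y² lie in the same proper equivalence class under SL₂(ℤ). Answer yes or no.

D₁ = -556, D₂ = -556
f: reduced (well bottom): (11,-4,13) with a≤c, −a<b≤a
g: reduced (well bottom): (10,2,14) with a≤c, −a<b≤a
reduced forms (11, -4, 13) vs (10, 2, 14) ⇒ inequivalent

no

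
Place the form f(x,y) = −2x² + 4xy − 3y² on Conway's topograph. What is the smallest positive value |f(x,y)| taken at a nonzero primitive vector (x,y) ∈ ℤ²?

translate: b→0 (≡-4 mod 4), so (2,-4,3)→(2,0,1)
flip: (2,0,1)→(1,0,2)
reduced (well bottom): (1,0,2) with a≤c, −a<b≤a
well minimum |f| = |-1| = 1 (negative-definite)

1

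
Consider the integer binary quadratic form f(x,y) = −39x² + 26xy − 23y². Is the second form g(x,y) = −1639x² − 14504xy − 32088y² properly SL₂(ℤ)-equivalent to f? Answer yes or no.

D₁ = -2912, D₂ = -2912
f is negative-definite; reduce −f:
−f: flip: (39,-26,23)→(23,26,39)
−f: translate: b→-20 (≡26 mod 46), so (23,26,39)→(23,-20,36)
−f: reduced (well bottom): (23,-20,36) with a≤c, −a<b≤a
flip sign back: reduced form of f is (-23,20,-36)
g is negative-definite; reduce −g:
−g: translate: b→1392 (≡14504 mod 3278), so (1639,14504,32088)→(1639,1392,296)
−g: flip: (1639,1392,296)→(296,-1392,1639)
−g: translate: b→-208 (≡-1392 mod 592), so (296,-1392,1639)→(296,-208,39)
−g: flip: (296,-208,39)→(39,208,296)
−g: translate: b→-26 (≡208 mod 78), so (39,208,296)→(39,-26,23)
−g: flip: (39,-26,23)→(23,26,39)
−g: translate: b→-20 (≡26 mod 46), so (23,26,39)→(23,-20,36)
−g: reduced (well bottom): (23,-20,36) with a≤c, −a<b≤a
flip sign back: reduced form of g is (-23,20,-36)
reduced forms (-23, 20, -36) vs (-23, 20, -36) ⇒ equivalent

yes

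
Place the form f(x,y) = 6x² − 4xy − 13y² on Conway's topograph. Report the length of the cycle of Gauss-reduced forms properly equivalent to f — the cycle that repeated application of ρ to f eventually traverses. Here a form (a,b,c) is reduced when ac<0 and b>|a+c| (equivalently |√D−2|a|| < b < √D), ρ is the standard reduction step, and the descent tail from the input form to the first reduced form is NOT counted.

D = 328, ⌊√D⌋ = 18
descent: ρ → (-13,4,6)
descent: ρ → (6,8,-11)  [lands on river]
river: ρ → (-11,14,3)
river: ρ → (3,16,-6)
river: ρ → (-6,8,11)
river: ρ → (11,14,-3)
river: ρ → (-3,16,6)
ρ-cycle length = 6 (tail of 2 descent steps not counted)

6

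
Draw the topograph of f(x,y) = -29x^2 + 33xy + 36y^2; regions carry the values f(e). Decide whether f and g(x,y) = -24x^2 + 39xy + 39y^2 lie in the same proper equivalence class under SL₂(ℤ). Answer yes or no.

D₁ = 5265, D₂ = 5265
river cycle of f (length 30): (36, 39, -26), (-26, 65, 10), (10, 55, -56), (-56, 57, 9), (9, 69, -14), (-14, 71, 4), (4, 65, -65), (-65, 65, 4), (4, 71, -14), (-14, 69, 9), … (20 more)
river cycle of g (length 10): (39, 39, -24), (-24, 57, 21), (21, 69, -6), (-6, 63, 54), (54, 45, -15), (-15, 45, 54), (54, 63, -6), (-6, 69, 21), (21, 57, -24), (-24, 39, 39)
cycles differ ⇒ inequivalent

no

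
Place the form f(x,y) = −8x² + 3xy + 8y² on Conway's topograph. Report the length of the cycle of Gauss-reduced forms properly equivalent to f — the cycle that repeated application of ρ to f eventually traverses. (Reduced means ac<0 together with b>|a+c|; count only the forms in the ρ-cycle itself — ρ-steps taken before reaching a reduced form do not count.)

D = 265, ⌊√D⌋ = 16
river: ρ → (8,13,-3)
river: ρ → (-3,11,12)
river: ρ → (12,13,-2)
river: ρ → (-2,15,5)
river: ρ → (5,15,-2)
river: ρ → (-2,13,12)
river: ρ → (12,11,-3)
river: ρ → (-3,13,8)
river: ρ → (8,3,-8)
river: ρ → (-8,13,3)
river: ρ → (3,11,-12)
river: ρ → (-12,13,2)
river: ρ → (2,15,-5)
river: ρ → (-5,15,2)
river: ρ → (2,13,-12)
river: ρ → (-12,11,3)
river: ρ → (3,13,-8)
river: ρ → (-8,3,8)
ρ-cycle length = 18 (tail of 0 descent steps not counted)

18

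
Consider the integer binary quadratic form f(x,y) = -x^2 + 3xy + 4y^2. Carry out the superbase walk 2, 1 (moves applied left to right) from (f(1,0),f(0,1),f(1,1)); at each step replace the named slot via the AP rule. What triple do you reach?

start (-1,4,6) = (f(1,0),f(0,1),f(1,1))
replace slot 2: 2·((-1)+6) − 4 = 6 → (-1,6,6)
replace slot 1: 2·(6+6) − (-1) = 25 → (25,6,6)

25,6,6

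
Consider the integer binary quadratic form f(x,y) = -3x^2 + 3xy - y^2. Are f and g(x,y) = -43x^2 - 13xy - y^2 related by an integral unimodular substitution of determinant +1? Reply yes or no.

D₁ = -3, D₂ = -3
f is negative-definite; reduce −f:
−f: translate: b→3 (≡-3 mod 6), so (3,-3,1)→(3,3,1)
−f: flip: (3,3,1)→(1,-3,3)
−f: translate: b→1 (≡-3 mod 2), so (1,-3,3)→(1,1,1)
−f: reduced (well bottom): (1,1,1) with a≤c, −a<b≤a
flip sign back: reduced form of f is (-1,-1,-1)
g is negative-definite; reduce −g:
−g: flip: (43,13,1)→(1,-13,43)
−g: translate: b→1 (≡-13 mod 2), so (1,-13,43)→(1,1,1)
−g: reduced (well bottom): (1,1,1) with a≤c, −a<b≤a
flip sign back: reduced form of g is (-1,-1,-1)
reduced forms (-1, -1, -1) vs (-1, -1, -1) ⇒ equivalent

yes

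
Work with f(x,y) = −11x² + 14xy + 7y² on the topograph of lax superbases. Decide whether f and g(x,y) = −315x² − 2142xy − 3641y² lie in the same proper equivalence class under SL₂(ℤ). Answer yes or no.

D₁ = 504, D₂ = 504
river cycle of f (length 10): (7, 14, -11), (-11, 8, 10), (10, 12, -9), (-9, 6, 13), (13, 20, -2), (-2, 20, 13), (13, 6, -9), (-9, 12, 10), (10, 8, -11), (-11, 14, 7)
river cycle of g (length 10): (-9, 12, 10), (10, 8, -11), (-11, 14, 7), (7, 14, -11), (-11, 8, 10), (10, 12, -9), (-9, 6, 13), (13, 20, -2), (-2, 20, 13), (13, 6, -9)
cycles coincide ⇒ equivalent

yes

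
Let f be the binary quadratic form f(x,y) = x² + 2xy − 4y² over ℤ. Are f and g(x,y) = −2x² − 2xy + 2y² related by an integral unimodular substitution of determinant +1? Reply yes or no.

D₁ = 20, D₂ = 20
river cycle of f (length 2): (1, 4, -1), (-1, 4, 1)
river cycle of g (length 2): (2, 2, -2), (-2, 2, 2)
cycles differ ⇒ inequivalent

no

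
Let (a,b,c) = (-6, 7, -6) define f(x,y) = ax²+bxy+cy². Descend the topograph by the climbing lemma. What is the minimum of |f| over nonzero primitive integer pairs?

translate: b→5 (≡-7 mod 12), so (6,-7,6)→(6,5,5)
flip: (6,5,5)→(5,-5,6)
translate: b→5 (≡-5 mod 10), so (5,-5,6)→(5,5,6)
reduced (well bottom): (5,5,6) with a≤c, −a<b≤a
well minimum |f| = |-5| = 5 (negative-definite)

5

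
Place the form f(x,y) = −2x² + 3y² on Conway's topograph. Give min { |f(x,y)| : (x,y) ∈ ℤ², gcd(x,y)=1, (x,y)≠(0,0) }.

descent: ρ → (3,0,-2)
descent: ρ → (-2,4,1)  [lands on river]
river: ρ → (1,4,-2)
closes: descent 2, river 2
min |a| on river = 1

1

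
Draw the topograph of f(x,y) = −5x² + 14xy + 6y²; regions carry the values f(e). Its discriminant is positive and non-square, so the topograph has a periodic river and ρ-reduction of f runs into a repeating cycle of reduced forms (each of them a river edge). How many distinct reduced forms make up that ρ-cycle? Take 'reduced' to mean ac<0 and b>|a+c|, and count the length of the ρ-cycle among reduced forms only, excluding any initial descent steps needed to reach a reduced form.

D = 316, ⌊√D⌋ = 17
river: ρ → (6,10,-9)
river: ρ → (-9,8,7)
river: ρ → (7,6,-10)
river: ρ → (-10,14,3)
river: ρ → (3,16,-5)
river: ρ → (-5,14,6)
ρ-cycle length = 6 (tail of 0 descent steps not counted)

6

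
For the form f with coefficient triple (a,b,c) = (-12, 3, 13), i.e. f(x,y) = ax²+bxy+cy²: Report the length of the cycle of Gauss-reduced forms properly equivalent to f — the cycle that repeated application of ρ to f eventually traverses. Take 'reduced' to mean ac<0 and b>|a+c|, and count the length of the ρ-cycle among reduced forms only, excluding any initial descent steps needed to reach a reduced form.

D = 633, ⌊√D⌋ = 25
river: ρ → (13,23,-2)
river: ρ → (-2,25,1)
river: ρ → (1,25,-2)
river: ρ → (-2,23,13)
river: ρ → (13,3,-12)
river: ρ → (-12,21,4)
river: ρ → (4,19,-17)
river: ρ → (-17,15,6)
river: ρ → (6,21,-8)
river: ρ → (-8,11,16)
river: ρ → (16,21,-3)
river: ρ → (-3,21,16)
river: ρ → (16,11,-8)
river: ρ → (-8,21,6)
river: ρ → (6,15,-17)
river: ρ → (-17,19,4)
river: ρ → (4,21,-12)
river: ρ → (-12,3,13)
ρ-cycle length = 18 (tail of 0 descent steps not counted)

18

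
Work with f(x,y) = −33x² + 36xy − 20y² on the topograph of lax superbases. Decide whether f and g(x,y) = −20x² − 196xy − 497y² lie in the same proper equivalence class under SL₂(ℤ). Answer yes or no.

D₁ = -1344, D₂ = -1344
f is negative-definite; reduce −f:
−f: translate: b→30 (≡-36 mod 66), so (33,-36,20)→(33,30,17)
−f: flip: (33,30,17)→(17,-30,33)
−f: translate: b→4 (≡-30 mod 34), so (17,-30,33)→(17,4,20)
−f: reduced (well bottom): (17,4,20) with a≤c, −a<b≤a
flip sign back: reduced form of f is (-17,-4,-20)
g is negative-definite; reduce −g:
−g: translate: b→-4 (≡196 mod 40), so (20,196,497)→(20,-4,17)
−g: flip: (20,-4,17)→(17,4,20)
−g: reduced (well bottom): (17,4,20) with a≤c, −a<b≤a
flip sign back: reduced form of g is (-17,-4,-20)
reduced forms (-17, -4, -20) vs (-17, -4, -20) ⇒ equivalent

yes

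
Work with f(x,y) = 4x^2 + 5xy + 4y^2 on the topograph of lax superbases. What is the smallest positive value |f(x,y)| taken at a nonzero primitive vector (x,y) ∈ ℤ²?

translate: b→-3 (≡5 mod 8), so (4,5,4)→(4,-3,3)
flip: (4,-3,3)→(3,3,4)
reduced (well bottom): (3,3,4) with a≤c, −a<b≤a
well minimum = a = 3

3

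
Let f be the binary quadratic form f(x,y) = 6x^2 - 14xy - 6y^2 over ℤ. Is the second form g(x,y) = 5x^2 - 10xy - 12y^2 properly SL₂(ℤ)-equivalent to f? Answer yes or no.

D₁ = 340, D₂ = 340
river cycle of f (length 6): (-6, 14, 6), (6, 10, -10), (-10, 10, 6), (6, 14, -6), (-6, 10, 10), (10, 10, -6)
river cycle of g (length 14): (-12, 10, 5), (5, 10, -12), (-12, 14, 3), (3, 16, -7), (-7, 12, 7), (7, 16, -3), (-3, 14, 12), (12, 10, -5), (-5, 10, 12), (12, 14, -3), … (4 more)
cycles differ ⇒ inequivalent

no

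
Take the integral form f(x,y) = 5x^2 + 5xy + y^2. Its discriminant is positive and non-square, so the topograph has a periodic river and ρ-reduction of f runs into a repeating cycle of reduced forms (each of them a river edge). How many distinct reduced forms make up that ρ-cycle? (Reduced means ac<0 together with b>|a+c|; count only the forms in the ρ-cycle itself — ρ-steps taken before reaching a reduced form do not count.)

D = 5, ⌊√D⌋ = 2
descent: ρ → (1,1,-1)  [lands on river]
river: ρ → (-1,1,1)
ρ-cycle length = 2 (tail of 1 descent step not counted)

2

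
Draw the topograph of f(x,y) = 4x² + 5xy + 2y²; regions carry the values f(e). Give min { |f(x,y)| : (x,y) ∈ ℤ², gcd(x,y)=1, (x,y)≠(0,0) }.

translate: b→-3 (≡5 mod 8), so (4,5,2)→(4,-3,1)
flip: (4,-3,1)→(1,3,4)
translate: b→1 (≡3 mod 2), so (1,3,4)→(1,1,2)
reduced (well bottom): (1,1,2) with a≤c, −a<b≤a
well minimum = a = 1

1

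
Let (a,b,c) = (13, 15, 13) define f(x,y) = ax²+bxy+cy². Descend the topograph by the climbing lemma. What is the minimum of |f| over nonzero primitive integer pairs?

translate: b→-11 (≡15 mod 26), so (13,15,13)→(13,-11,11)
flip: (13,-11,11)→(11,11,13)
reduced (well bottom): (11,11,13) with a≤c, −a<b≤a
well minimum = a = 11

11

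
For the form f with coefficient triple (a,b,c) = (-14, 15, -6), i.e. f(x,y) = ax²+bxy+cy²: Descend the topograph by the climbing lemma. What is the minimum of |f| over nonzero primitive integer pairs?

translate: b→13 (≡-15 mod 28), so (14,-15,6)→(14,13,5)
flip: (14,13,5)→(5,-13,14)
translate: b→-3 (≡-13 mod 10), so (5,-13,14)→(5,-3,6)
reduced (well bottom): (5,-3,6) with a≤c, −a<b≤a
well minimum |f| = |-5| = 5 (negative-definite)

5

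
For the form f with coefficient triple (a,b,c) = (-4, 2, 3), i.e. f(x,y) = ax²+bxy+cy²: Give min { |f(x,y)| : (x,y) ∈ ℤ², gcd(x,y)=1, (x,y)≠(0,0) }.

river: ρ → (3,4,-3)
river: ρ → (-3,2,4)
river: ρ → (4,6,-1)
river: ρ → (-1,6,4)
river: ρ → (4,2,-3)
river: ρ → (-3,4,3)
river: ρ → (3,2,-4)
river: ρ → (-4,6,1)
river: ρ → (1,6,-4)
river: ρ → (-4,2,3)
closes: descent 0, river 10
min |a| on river = 1

1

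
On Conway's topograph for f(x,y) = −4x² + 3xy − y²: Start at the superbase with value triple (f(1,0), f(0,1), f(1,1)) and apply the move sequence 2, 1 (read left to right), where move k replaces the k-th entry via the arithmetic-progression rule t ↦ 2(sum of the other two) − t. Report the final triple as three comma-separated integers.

start (-4,-1,-2) = (f(1,0),f(0,1),f(1,1))
replace slot 2: 2·((-4)+(-2)) − (-1) = -11 → (-4,-11,-2)
replace slot 1: 2·((-11)+(-2)) − (-4) = -22 → (-22,-11,-2)

-22,-11,-2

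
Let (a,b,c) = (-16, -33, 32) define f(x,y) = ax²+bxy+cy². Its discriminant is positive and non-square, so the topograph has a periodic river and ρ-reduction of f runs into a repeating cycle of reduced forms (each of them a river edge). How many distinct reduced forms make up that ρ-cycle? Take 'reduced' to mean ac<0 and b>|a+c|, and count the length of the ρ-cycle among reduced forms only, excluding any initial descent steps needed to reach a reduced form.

D = 3137, ⌊√D⌋ = 56
descent: ρ → (32,33,-16)  [lands on river]
river: ρ → (-16,31,34)
river: ρ → (34,37,-13)
river: ρ → (-13,41,28)
river: ρ → (28,15,-26)
river: ρ → (-26,37,17)
river: ρ → (17,31,-32)
river: ρ → (-32,33,16)
river: ρ → (16,31,-34)
river: ρ → (-34,37,13)
river: ρ → (13,41,-28)
river: ρ → (-28,15,26)
river: ρ → (26,37,-17)
river: ρ → (-17,31,32)
ρ-cycle length = 14 (tail of 1 descent step not counted)

14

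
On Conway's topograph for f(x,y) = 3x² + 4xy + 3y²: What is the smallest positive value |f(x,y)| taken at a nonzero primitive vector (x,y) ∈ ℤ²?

translate: b→-2 (≡4 mod 6), so (3,4,3)→(3,-2,2)
flip: (3,-2,2)→(2,2,3)
reduced (well bottom): (2,2,3) with a≤c, −a<b≤a
well minimum = a = 2

2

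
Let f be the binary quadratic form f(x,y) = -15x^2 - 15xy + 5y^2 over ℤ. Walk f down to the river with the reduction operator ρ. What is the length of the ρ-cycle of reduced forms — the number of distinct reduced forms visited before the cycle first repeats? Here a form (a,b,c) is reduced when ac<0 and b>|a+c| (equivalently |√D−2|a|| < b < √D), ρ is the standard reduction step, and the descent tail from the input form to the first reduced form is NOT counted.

D = 525, ⌊√D⌋ = 22
descent: ρ → (5,15,-15)  [lands on river]
river: ρ → (-15,15,5)
ρ-cycle length = 2 (tail of 1 descent step not counted)

2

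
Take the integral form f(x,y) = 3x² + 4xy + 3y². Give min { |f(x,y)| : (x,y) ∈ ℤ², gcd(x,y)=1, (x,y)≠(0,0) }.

translate: b→-2 (≡4 mod 6), so (3,4,3)→(3,-2,2)
flip: (3,-2,2)→(2,2,3)
reduced (well bottom): (2,2,3) with a≤c, −a<b≤a
well minimum = a = 2

2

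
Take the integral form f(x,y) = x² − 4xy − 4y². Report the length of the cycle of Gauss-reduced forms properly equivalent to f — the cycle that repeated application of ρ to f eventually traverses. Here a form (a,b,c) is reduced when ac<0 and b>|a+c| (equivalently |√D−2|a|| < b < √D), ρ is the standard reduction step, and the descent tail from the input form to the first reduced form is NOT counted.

D = 32, ⌊√D⌋ = 5
descent: ρ → (-4,4,1)  [lands on river]
river: ρ → (1,4,-4)
ρ-cycle length = 2 (tail of 1 descent step not counted)

2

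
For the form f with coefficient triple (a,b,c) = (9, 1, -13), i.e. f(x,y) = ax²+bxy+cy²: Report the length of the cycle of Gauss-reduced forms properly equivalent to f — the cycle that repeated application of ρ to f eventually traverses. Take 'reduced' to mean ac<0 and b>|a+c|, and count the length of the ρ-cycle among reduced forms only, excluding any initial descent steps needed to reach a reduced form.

D = 469, ⌊√D⌋ = 21
descent: ρ → (-13,-1,9)
descent: ρ → (9,19,-3)  [lands on river]
river: ρ → (-3,17,15)
river: ρ → (15,13,-5)
river: ρ → (-5,17,9)
ρ-cycle length = 4 (tail of 2 descent steps not counted)

4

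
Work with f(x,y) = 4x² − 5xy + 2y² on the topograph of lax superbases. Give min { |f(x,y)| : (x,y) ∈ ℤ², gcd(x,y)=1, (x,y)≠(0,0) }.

translate: b→3 (≡-5 mod 8), so (4,-5,2)→(4,3,1)
flip: (4,3,1)→(1,-3,4)
translate: b→1 (≡-3 mod 2), so (1,-3,4)→(1,1,2)
reduced (well bottom): (1,1,2) with a≤c, −a<b≤a
well minimum = a = 1

1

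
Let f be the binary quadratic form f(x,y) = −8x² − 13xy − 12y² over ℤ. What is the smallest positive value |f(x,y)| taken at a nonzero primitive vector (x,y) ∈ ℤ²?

translate: b→-3 (≡13 mod 16), so (8,13,12)→(8,-3,7)
flip: (8,-3,7)→(7,3,8)
reduced (well bottom): (7,3,8) with a≤c, −a<b≤a
well minimum |f| = |-7| = 7 (negative-definite)

7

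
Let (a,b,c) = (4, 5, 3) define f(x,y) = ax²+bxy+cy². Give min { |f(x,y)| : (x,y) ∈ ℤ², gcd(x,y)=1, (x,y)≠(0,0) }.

translate: b→-3 (≡5 mod 8), so (4,5,3)→(4,-3,2)
flip: (4,-3,2)→(2,3,4)
translate: b→-1 (≡3 mod 4), so (2,3,4)→(2,-1,3)
reduced (well bottom): (2,-1,3) with a≤c, −a<b≤a
well minimum = a = 2

2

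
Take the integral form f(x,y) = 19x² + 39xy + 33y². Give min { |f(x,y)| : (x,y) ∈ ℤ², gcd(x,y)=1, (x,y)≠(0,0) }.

translate: b→1 (≡39 mod 38), so (19,39,33)→(19,1,13)
flip: (19,1,13)→(13,-1,19)
reduced (well bottom): (13,-1,19) with a≤c, −a<b≤a
well minimum = a = 13

13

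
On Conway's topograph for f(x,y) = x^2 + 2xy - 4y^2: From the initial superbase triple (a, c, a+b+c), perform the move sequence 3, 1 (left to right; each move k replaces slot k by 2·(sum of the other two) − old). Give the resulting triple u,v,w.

start (1,-4,-1) = (f(1,0),f(0,1),f(1,1))
replace slot 3: 2·(1+(-4)) − (-1) = -5 → (1,-4,-5)
replace slot 1: 2·((-4)+(-5)) − 1 = -19 → (-19,-4,-5)

-19,-4,-5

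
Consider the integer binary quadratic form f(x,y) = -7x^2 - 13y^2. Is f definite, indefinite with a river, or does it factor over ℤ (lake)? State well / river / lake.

D = b²−4ac = 0² − 4·(-7)·(-13) = -364
D < 0 ⇒ definite ⇒ every region one sign ⇒ single well

well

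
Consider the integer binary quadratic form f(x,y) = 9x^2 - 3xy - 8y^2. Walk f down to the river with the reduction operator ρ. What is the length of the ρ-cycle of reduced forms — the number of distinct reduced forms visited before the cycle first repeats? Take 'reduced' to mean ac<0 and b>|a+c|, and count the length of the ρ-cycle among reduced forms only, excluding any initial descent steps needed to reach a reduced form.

D = 297, ⌊√D⌋ = 17
descent: ρ → (-8,3,9)  [lands on river]
river: ρ → (9,15,-2)
river: ρ → (-2,17,1)
river: ρ → (1,17,-2)
river: ρ → (-2,15,9)
river: ρ → (9,3,-8)
river: ρ → (-8,13,4)
river: ρ → (4,11,-11)
river: ρ → (-11,11,4)
river: ρ → (4,13,-8)
ρ-cycle length = 10 (tail of 1 descent step not counted)

10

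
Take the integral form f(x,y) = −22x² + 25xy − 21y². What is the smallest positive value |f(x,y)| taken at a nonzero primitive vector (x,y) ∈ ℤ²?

translate: b→19 (≡-25 mod 44), so (22,-25,21)→(22,19,18)
flip: (22,19,18)→(18,-19,22)
translate: b→17 (≡-19 mod 36), so (18,-19,22)→(18,17,21)
reduced (well bottom): (18,17,21) with a≤c, −a<b≤a
well minimum |f| = |-18| = 18 (negative-definite)

18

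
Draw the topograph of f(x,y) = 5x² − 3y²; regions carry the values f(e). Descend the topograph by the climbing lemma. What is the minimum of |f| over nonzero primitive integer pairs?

descent: ρ → (-3,6,2)  [lands on river]
river: ρ → (2,6,-3)
closes: descent 1, river 2
min |a| on river = 2

2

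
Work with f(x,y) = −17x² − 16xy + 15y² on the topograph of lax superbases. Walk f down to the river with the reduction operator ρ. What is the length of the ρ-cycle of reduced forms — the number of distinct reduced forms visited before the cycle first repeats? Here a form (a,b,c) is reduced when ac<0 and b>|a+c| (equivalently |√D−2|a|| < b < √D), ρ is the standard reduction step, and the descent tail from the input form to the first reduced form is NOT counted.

D = 1276, ⌊√D⌋ = 35
descent: ρ → (15,16,-17)  [lands on river]
river: ρ → (-17,18,14)
river: ρ → (14,10,-21)
river: ρ → (-21,32,3)
river: ρ → (3,34,-10)
river: ρ → (-10,26,15)
river: ρ → (15,34,-2)
river: ρ → (-2,34,15)
river: ρ → (15,26,-10)
river: ρ → (-10,34,3)
river: ρ → (3,32,-21)
river: ρ → (-21,10,14)
river: ρ → (14,18,-17)
river: ρ → (-17,16,15)
river: ρ → (15,14,-18)
river: ρ → (-18,22,11)
river: ρ → (11,22,-18)
river: ρ → (-18,14,15)
ρ-cycle length = 18 (tail of 1 descent step not counted)

18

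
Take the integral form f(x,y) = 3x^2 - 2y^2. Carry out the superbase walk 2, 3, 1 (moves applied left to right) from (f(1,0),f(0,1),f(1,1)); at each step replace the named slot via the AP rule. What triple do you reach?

start (3,-2,1) = (f(1,0),f(0,1),f(1,1))
replace slot 2: 2·(3+1) − (-2) = 10 → (3,10,1)
replace slot 3: 2·(3+10) − 1 = 25 → (3,10,25)
replace slot 1: 2·(10+25) − 3 = 67 → (67,10,25)

67,10,25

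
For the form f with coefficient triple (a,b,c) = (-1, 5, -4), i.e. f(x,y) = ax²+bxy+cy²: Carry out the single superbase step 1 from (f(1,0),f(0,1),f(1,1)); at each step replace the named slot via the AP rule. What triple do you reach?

start (-1,-4,0) = (f(1,0),f(0,1),f(1,1))
replace slot 1: 2·((-4)+0) − (-1) = -7 → (-7,-4,0)

-7,-4,0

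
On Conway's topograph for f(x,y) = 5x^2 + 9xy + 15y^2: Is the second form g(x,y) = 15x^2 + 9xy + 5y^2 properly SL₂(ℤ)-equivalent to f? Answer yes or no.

D₁ = -219, D₂ = -219
f: translate: b→-1 (≡9 mod 10), so (5,9,15)→(5,-1,11)
f: reduced (well bottom): (5,-1,11) with a≤c, −a<b≤a
g: flip: (15,9,5)→(5,-9,15)
g: translate: b→1 (≡-9 mod 10), so (5,-9,15)→(5,1,11)
g: reduced (well bottom): (5,1,11) with a≤c, −a<b≤a
reduced forms (5, -1, 11) vs (5, 1, 11) ⇒ inequivalent

no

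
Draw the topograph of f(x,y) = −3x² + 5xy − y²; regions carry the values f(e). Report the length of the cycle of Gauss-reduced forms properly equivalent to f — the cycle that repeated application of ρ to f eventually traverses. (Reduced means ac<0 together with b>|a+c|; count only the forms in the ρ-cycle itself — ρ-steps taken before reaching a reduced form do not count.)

D = 13, ⌊√D⌋ = 3
descent: ρ → (-1,3,1)  [lands on river]
river: ρ → (1,3,-1)
ρ-cycle length = 2 (tail of 1 descent step not counted)

2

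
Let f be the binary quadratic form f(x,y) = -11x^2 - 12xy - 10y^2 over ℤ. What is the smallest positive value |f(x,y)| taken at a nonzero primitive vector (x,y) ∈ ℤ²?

translate: b→-10 (≡12 mod 22), so (11,12,10)→(11,-10,9)
flip: (11,-10,9)→(9,10,11)
translate: b→-8 (≡10 mod 18), so (9,10,11)→(9,-8,10)
reduced (well bottom): (9,-8,10) with a≤c, −a<b≤a
well minimum |f| = |-9| = 9 (negative-definite)

9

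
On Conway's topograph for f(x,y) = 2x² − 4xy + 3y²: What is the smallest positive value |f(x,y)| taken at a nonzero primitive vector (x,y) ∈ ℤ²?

translate: b→0 (≡-4 mod 4), so (2,-4,3)→(2,0,1)
flip: (2,0,1)→(1,0,2)
reduced (well bottom): (1,0,2) with a≤c, −a<b≤a
well minimum = a = 1

1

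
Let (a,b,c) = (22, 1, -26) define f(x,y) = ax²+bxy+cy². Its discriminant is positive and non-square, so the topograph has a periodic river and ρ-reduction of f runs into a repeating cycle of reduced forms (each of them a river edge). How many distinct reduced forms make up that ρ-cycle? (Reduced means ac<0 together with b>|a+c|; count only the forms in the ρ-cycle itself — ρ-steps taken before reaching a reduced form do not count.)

D = 2289, ⌊√D⌋ = 47
descent: ρ → (-26,-1,22)
descent: ρ → (22,45,-3)  [lands on river]
river: ρ → (-3,45,22)
river: ρ → (22,43,-5)
river: ρ → (-5,47,4)
river: ρ → (4,41,-38)
river: ρ → (-38,35,7)
river: ρ → (7,35,-38)
river: ρ → (-38,41,4)
river: ρ → (4,47,-5)
river: ρ → (-5,43,22)
ρ-cycle length = 10 (tail of 2 descent steps not counted)

10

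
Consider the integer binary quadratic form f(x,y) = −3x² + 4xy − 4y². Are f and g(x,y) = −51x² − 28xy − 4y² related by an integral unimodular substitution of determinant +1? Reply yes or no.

D₁ = -32, D₂ = -32
f is negative-definite; reduce −f:
−f: translate: b→2 (≡-4 mod 6), so (3,-4,4)→(3,2,3)
−f: reduced (well bottom): (3,2,3) with a≤c, −a<b≤a
flip sign back: reduced form of f is (-3,-2,-3)
g is negative-definite; reduce −g:
−g: flip: (51,28,4)→(4,-28,51)
−g: translate: b→4 (≡-28 mod 8), so (4,-28,51)→(4,4,3)
−g: flip: (4,4,3)→(3,-4,4)
−g: translate: b→2 (≡-4 mod 6), so (3,-4,4)→(3,2,3)
−g: reduced (well bottom): (3,2,3) with a≤c, −a<b≤a
flip sign back: reduced form of g is (-3,-2,-3)
reduced forms (-3, -2, -3) vs (-3, -2, -3) ⇒ equivalent

yes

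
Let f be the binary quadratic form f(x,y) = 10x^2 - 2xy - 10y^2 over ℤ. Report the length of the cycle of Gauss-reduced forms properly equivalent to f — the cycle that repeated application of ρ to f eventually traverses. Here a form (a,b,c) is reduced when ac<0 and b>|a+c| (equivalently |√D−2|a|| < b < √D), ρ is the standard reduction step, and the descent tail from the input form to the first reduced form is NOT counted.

D = 404, ⌊√D⌋ = 20
descent: ρ → (-10,2,10)  [lands on river]
river: ρ → (10,18,-2)
river: ρ → (-2,18,10)
river: ρ → (10,2,-10)
river: ρ → (-10,18,2)
river: ρ → (2,18,-10)
ρ-cycle length = 6 (tail of 1 descent step not counted)

6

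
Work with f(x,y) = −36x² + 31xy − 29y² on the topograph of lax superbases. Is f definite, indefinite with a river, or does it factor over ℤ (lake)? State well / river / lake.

D = b²−4ac = 31² − 4·(-36)·(-29) = -3215
D < 0 ⇒ definite ⇒ every region one sign ⇒ single well

well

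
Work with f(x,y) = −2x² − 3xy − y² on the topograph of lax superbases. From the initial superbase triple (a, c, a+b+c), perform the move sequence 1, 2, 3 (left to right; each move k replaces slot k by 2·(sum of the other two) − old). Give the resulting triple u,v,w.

start (-2,-1,-6) = (f(1,0),f(0,1),f(1,1))
replace slot 1: 2·((-1)+(-6)) − (-2) = -12 → (-12,-1,-6)
replace slot 2: 2·((-12)+(-6)) − (-1) = -35 → (-12,-35,-6)
replace slot 3: 2·((-12)+(-35)) − (-6) = -88 → (-12,-35,-88)

-12,-35,-88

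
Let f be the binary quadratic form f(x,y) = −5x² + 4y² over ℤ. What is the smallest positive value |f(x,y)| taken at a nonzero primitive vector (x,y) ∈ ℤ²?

descent: ρ → (4,8,-1)  [lands on river]
river: ρ → (-1,8,4)
closes: descent 1, river 2
min |a| on river = 1

1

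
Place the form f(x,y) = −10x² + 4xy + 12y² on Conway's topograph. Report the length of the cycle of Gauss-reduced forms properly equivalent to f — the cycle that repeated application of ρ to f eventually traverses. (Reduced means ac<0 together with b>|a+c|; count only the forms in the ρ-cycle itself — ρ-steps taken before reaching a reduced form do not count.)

D = 496, ⌊√D⌋ = 22
river: ρ → (12,20,-2)
river: ρ → (-2,20,12)
river: ρ → (12,4,-10)
river: ρ → (-10,16,6)
river: ρ → (6,20,-4)
river: ρ → (-4,20,6)
river: ρ → (6,16,-10)
river: ρ → (-10,4,12)
ρ-cycle length = 8 (tail of 0 descent steps not counted)

8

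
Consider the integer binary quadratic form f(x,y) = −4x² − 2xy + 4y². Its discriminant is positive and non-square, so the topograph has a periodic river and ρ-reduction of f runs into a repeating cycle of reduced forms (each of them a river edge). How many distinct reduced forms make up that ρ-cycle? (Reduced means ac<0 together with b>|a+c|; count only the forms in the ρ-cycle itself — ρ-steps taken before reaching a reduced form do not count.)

D = 68, ⌊√D⌋ = 8
descent: ρ → (4,2,-4)  [lands on river]
river: ρ → (-4,6,2)
river: ρ → (2,6,-4)
river: ρ → (-4,2,4)
river: ρ → (4,6,-2)
river: ρ → (-2,6,4)
ρ-cycle length = 6 (tail of 1 descent step not counted)

6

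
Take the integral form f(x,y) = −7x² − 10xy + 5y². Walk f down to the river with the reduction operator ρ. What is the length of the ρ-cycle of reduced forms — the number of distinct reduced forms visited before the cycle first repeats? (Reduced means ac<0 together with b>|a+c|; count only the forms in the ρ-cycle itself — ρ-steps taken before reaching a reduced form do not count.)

D = 240, ⌊√D⌋ = 15
descent: ρ → (5,10,-7)  [lands on river]
river: ρ → (-7,4,8)
river: ρ → (8,12,-3)
river: ρ → (-3,12,8)
river: ρ → (8,4,-7)
river: ρ → (-7,10,5)
ρ-cycle length = 6 (tail of 1 descent step not counted)

6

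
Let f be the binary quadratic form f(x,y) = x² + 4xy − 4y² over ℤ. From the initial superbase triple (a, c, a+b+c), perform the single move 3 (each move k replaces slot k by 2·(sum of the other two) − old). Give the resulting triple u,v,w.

start (1,-4,1) = (f(1,0),f(0,1),f(1,1))
replace slot 3: 2·(1+(-4)) − 1 = -7 → (1,-4,-7)

1,-4,-7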